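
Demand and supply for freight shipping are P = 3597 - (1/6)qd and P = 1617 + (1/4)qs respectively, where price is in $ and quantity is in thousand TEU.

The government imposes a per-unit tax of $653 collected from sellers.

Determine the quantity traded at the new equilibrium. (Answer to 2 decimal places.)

3184.80

Original equilibrium: 21582 - 6P = 4P - 6468 gives 28050 = 10P, so P = 2805 and q = 4752.
Since sellers keep the price net of the tax, the effective supply curve becomes qs = 4P - 9080.
Equate the new curves: 21582 - 6P = 4P - 9080, giving 30662 = 10P, P = 3066.2, q = 3184.8.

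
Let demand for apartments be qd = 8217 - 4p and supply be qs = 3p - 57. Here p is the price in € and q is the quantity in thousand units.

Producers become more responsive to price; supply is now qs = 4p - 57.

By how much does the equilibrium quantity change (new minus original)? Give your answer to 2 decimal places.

Initially, 8217 - 4p = 3p - 57, so 8274 = 7p and p = 1182, q = 3489.
The shock moves the curves to qd = 8217 - 4p and qs = 4p - 57.
Equate the new curves: 8217 - 4p = 4p - 57, giving 8274 = 8p, p = 1034.25, q = 4080.
Δq = 4080 − 3489 = +591.00.

+591.00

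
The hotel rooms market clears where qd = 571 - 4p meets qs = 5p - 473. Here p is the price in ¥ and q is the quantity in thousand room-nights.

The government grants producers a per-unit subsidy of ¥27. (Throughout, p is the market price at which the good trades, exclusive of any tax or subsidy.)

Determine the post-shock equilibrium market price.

Original equilibrium: 571 - 4p = 5p - 473 gives 1044 = 9p, so p = 116 and q = 107.
Since sellers receive the price plus the subsidy, the effective supply curve becomes qs = 5p - 338.
New equilibrium: 571 - 4p = 5p - 338 ⇒ 909 = 9p ⇒ p = 101, q = 167.

101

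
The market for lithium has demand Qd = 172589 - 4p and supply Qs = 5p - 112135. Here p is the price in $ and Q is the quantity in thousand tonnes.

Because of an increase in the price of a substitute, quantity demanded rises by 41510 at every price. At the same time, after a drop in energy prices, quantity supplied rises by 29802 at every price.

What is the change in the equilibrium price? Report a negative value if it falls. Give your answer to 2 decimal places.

Before the shock: 172589 - 4p = 5p - 112135 ⇒ 284724 = 9p ⇒ p = 31636, Q = 46045.
With the change applied: demand Qd = 214099 - 4p, supply Qs = 5p - 82333.
New equilibrium: 214099 - 4p = 5p - 82333 ⇒ 296432 = 9p ⇒ p = 296432/9 ≈ 32936.8889, Q = 741163/9 ≈ 82351.4444.
Δp = 32936.8889 − 31636 = +1300.89.

+1300.89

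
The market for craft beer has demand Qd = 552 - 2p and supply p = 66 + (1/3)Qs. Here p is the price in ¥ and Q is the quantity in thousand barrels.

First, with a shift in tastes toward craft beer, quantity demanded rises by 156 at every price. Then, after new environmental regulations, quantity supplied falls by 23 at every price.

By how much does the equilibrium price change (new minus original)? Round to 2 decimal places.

Initially, 552 - 2p = 3p - 198, so 750 = 5p and p = 150, Q = 252.
After the shift, demand is Qd = 708 - 2p and supply is Qs = 3p - 221.
Equate the new curves: 708 - 2p = 3p - 221, giving 929 = 5p, p = 185.8, Q = 336.4.
Δp = 185.8 − 150 = +35.80.

+35.80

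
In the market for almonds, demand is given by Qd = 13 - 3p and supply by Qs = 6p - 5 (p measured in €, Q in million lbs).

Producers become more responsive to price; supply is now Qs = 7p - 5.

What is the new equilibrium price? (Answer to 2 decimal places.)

Before the shock: 13 - 3p = 6p - 5 ⇒ 18 = 9p ⇒ p = 2, Q = 7.
The new curves are Qd = 13 - 3p (demand) and Qs = 7p - 5 (supply).
Setting them equal: 13 - 3p = 7p - 5 → 18 = 10p, so p = 1.8 and Q = 7.6.

1.80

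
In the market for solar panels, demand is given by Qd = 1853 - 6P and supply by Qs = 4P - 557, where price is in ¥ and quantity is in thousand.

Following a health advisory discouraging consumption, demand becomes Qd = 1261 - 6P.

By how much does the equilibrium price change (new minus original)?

-59.2

Before the shock: 1853 - 6P = 4P - 557 ⇒ 2410 = 10P ⇒ P = 241, Q = 407.
The new curves are Qd = 1261 - 6P (demand) and Qs = 4P - 557 (supply).
Setting them equal: 1261 - 6P = 4P - 557 → 1818 = 10P, so P = 181.8 and Q = 170.2.
ΔP = 181.8 − 241 = -59.2.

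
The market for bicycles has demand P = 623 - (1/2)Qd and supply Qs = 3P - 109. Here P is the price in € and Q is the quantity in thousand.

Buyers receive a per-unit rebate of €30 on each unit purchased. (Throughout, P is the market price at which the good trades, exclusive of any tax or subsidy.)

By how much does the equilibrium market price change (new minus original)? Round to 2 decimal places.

+12.00

Before the shock: 1246 - 2P = 3P - 109 ⇒ 1355 = 5P ⇒ P = 271, Q = 704.
Since buyers' out-of-pocket price is the market price minus the rebate, the effective demand curve becomes Qd = 1306 - 2P.
New equilibrium: 1306 - 2P = 3P - 109 ⇒ 1415 = 5P ⇒ P = 283, Q = 740.
ΔP = 283 − 271 = +12.00.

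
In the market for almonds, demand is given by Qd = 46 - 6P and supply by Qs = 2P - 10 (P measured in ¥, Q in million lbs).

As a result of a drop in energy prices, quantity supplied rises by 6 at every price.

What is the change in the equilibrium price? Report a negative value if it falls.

-0.75

Before the shock: 46 - 6P = 2P - 10 ⇒ 56 = 8P ⇒ P = 7, Q = 4.
With the change applied: demand Qd = 46 - 6P, supply Qs = 2P - 4.
Setting them equal: 46 - 6P = 2P - 4 → 50 = 8P, so P = 6.25 and Q = 8.5.
ΔP = 6.25 − 7 = -0.75.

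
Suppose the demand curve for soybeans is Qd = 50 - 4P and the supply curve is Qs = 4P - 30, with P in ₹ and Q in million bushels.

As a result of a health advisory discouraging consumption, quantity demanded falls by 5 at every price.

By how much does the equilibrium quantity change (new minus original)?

Before the shock: 50 - 4P = 4P - 30 ⇒ 80 = 8P ⇒ P = 10, Q = 10.
The shock moves the curves to Qd = 45 - 4P and Qs = 4P - 30.
Equate the new curves: 45 - 4P = 4P - 30, giving 75 = 8P, P = 9.375, Q = 7.5.
ΔQ = 7.5 − 10 = -2.5.

-2.5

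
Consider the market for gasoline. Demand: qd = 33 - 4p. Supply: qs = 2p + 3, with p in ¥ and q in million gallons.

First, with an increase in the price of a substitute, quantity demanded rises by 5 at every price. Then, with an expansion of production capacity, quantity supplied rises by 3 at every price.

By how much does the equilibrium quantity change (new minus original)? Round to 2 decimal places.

+3.67

Original equilibrium: 33 - 4p = 2p + 3 gives 30 = 6p, so p = 5 and q = 13.
The shock moves the curves to qd = 38 - 4p and qs = 2p + 6.
Equate the new curves: 38 - 4p = 2p + 6, giving 32 = 6p, p = 16/3 ≈ 5.3333, q = 50/3 ≈ 16.6667.
Δq = 16.6667 − 13 = +3.67.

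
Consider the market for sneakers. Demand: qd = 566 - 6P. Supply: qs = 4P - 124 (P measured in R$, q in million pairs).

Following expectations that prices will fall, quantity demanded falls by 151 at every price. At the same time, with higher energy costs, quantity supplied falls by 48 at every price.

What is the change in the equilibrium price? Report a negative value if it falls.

-10.3

Before the shock: 566 - 6P = 4P - 124 ⇒ 690 = 10P ⇒ P = 69, q = 152.
The shock moves the curves to qd = 415 - 6P and qs = 4P - 172.
Equate the new curves: 415 - 6P = 4P - 172, giving 587 = 10P, P = 58.7, q = 62.8.
ΔP = 58.7 − 69 = -10.3.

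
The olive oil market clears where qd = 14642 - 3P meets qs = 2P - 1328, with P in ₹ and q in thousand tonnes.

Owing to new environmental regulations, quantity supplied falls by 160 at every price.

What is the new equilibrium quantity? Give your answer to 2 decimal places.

Before the shock: 14642 - 3P = 2P - 1328 ⇒ 15970 = 5P ⇒ P = 3194, q = 5060.
With the change applied: demand qd = 14642 - 3P, supply qs = 2P - 1488.
New equilibrium: 14642 - 3P = 2P - 1488 ⇒ 16130 = 5P ⇒ P = 3226, q = 4964.

4964.00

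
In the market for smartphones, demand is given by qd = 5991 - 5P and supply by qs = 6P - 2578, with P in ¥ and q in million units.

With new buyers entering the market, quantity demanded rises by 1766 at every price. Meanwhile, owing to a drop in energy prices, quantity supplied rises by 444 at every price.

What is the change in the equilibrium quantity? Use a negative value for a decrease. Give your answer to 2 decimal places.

+1165.09

Initially, 5991 - 5P = 6P - 2578, so 8569 = 11P and P = 779, q = 2096.
With the change applied: demand qd = 7757 - 5P, supply qs = 6P - 2134.
Setting them equal: 7757 - 5P = 6P - 2134 → 9891 = 11P, so P = 9891/11 ≈ 899.1818 and q = 35872/11 ≈ 3261.0909.
Δq = 3261.0909 − 2096 = +1165.09.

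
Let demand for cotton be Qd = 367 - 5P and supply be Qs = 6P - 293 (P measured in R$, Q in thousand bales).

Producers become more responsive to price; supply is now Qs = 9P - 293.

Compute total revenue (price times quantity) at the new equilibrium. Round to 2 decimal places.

6189.18

Initially, 367 - 5P = 6P - 293, so 660 = 11P and P = 60, Q = 67.
The new curves are Qd = 367 - 5P (demand) and Qs = 9P - 293 (supply).
Setting them equal: 367 - 5P = 9P - 293 → 660 = 14P, so P = 330/7 ≈ 47.1429 and Q = 919/7 ≈ 131.2857.
New expenditure = 47.1429 × 131.2857 = 6189.18.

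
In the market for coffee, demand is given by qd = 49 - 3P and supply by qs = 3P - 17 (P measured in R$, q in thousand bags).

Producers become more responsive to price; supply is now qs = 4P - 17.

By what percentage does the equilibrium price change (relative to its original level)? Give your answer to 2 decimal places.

-14.29

Original equilibrium: 49 - 3P = 3P - 17 gives 66 = 6P, so P = 11 and q = 16.
After the shift, demand is qd = 49 - 3P and supply is qs = 4P - 17.
Equate the new curves: 49 - 3P = 4P - 17, giving 66 = 7P, P = 66/7 ≈ 9.4286, q = 145/7 ≈ 20.7143.
%ΔP = (9.4286 − 11) / 11 × 100 = -14.29%.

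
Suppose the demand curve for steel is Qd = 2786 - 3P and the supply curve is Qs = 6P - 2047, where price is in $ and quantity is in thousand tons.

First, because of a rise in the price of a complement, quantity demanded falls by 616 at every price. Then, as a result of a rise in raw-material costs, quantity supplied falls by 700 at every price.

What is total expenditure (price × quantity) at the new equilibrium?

290103

Initially, 2786 - 3P = 6P - 2047, so 4833 = 9P and P = 537, Q = 1175.
After the shift, demand is Qd = 2170 - 3P and supply is Qs = 6P - 2747.
Equate the new curves: 2170 - 3P = 6P - 2747, giving 4917 = 9P, P = 1639/3 ≈ 546.3333, Q = 531.
New expenditure = 546.3333 × 531 = 290103.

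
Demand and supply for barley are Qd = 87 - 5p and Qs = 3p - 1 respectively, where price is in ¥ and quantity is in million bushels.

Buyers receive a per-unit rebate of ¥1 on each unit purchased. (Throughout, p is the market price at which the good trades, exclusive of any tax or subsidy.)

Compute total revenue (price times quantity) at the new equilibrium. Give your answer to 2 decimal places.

Solve the original market: 87 - 5p = 3p - 1, hence p = 11 and Q = 32.
Since buyers' out-of-pocket price is the market price minus the rebate, the effective demand curve becomes Qd = 92 - 5p.
Clearing the new market: 92 - 5p = 3p - 1, so p = 11.625 and Q = 33.875.
New expenditure = 11.625 × 33.875 = 393.80.

393.80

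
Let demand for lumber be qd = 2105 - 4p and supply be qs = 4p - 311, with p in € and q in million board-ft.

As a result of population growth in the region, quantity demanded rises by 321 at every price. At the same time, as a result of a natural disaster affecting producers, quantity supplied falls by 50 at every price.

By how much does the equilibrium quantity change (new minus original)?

+135.5

Original equilibrium: 2105 - 4p = 4p - 311 gives 2416 = 8p, so p = 302 and q = 897.
After the shift, demand is qd = 2426 - 4p and supply is qs = 4p - 361.
Setting them equal: 2426 - 4p = 4p - 361 → 2787 = 8p, so p = 348.375 and q = 1032.5.
Δq = 1032.5 − 897 = +135.5.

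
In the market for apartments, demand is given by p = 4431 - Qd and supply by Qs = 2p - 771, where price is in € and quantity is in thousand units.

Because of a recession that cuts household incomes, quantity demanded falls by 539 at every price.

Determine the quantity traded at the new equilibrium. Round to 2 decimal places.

2337.67

Initially, 4431 - p = 2p - 771, so 5202 = 3p and p = 1734, Q = 2697.
After the shift, demand is Qd = 3892 - p and supply is Qs = 2p - 771.
New equilibrium: 3892 - p = 2p - 771 ⇒ 4663 = 3p ⇒ p = 4663/3 ≈ 1554.3333, Q = 7013/3 ≈ 2337.6667.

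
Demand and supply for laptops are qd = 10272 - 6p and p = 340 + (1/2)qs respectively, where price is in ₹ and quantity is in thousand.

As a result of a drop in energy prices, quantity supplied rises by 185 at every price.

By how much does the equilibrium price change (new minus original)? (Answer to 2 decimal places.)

-23.13

Initially, 10272 - 6p = 2p - 680, so 10952 = 8p and p = 1369, q = 2058.
The shock moves the curves to qd = 10272 - 6p and qs = 2p - 495.
Clearing the new market: 10272 - 6p = 2p - 495, so p = 1345.875 and q = 2196.75.
Δp = 1345.875 − 1369 = -23.13.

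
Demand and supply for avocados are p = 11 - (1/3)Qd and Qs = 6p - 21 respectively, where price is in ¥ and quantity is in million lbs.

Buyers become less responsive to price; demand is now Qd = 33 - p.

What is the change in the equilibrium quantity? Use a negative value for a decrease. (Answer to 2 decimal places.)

Solve the original market: 33 - 3p = 6p - 21, hence p = 6 and Q = 15.
After the shift, demand is Qd = 33 - p and supply is Qs = 6p - 21.
Clearing the new market: 33 - p = 6p - 21, so p = 54/7 ≈ 7.7143 and Q = 177/7 ≈ 25.2857.
ΔQ = 25.2857 − 15 = +10.29.

+10.29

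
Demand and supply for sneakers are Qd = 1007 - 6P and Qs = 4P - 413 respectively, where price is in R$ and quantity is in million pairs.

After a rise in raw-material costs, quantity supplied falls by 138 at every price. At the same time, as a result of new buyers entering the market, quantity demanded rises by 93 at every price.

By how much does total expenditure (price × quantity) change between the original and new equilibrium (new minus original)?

-3948.06

Original equilibrium: 1007 - 6P = 4P - 413 gives 1420 = 10P, so P = 142 and Q = 155.
The shock moves the curves to Qd = 1100 - 6P and Qs = 4P - 551.
Equate the new curves: 1100 - 6P = 4P - 551, giving 1651 = 10P, P = 165.1, Q = 109.4.
Expenditure moves from 142×155 = 22010 to 165.1×109.4 = 18061.94; change = -3948.06.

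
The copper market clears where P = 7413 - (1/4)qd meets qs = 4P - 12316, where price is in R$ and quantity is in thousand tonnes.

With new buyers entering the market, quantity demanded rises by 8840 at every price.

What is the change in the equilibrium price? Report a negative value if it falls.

Solve the original market: 29652 - 4P = 4P - 12316, hence P = 5246 and q = 8668.
After the shift, demand is qd = 38492 - 4P and supply is qs = 4P - 12316.
Clearing the new market: 38492 - 4P = 4P - 12316, so P = 6351 and q = 13088.
ΔP = 6351 − 5246 = +1105.

+1105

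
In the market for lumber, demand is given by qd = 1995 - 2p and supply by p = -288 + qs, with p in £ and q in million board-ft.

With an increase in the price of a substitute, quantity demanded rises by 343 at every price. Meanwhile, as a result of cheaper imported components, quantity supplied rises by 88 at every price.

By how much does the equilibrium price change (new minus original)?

Before the shock: 1995 - 2p = p + 288 ⇒ 1707 = 3p ⇒ p = 569, q = 857.
The shock moves the curves to qd = 2338 - 2p and qs = p + 376.
Setting them equal: 2338 - 2p = p + 376 → 1962 = 3p, so p = 654 and q = 1030.
Δp = 654 − 569 = +85.

+85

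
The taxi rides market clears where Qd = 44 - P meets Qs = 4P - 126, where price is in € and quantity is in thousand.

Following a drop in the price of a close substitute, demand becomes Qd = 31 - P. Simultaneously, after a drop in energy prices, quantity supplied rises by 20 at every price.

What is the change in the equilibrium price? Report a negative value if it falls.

Initially, 44 - P = 4P - 126, so 170 = 5P and P = 34, Q = 10.
The shock moves the curves to Qd = 31 - P and Qs = 4P - 106.
Clearing the new market: 31 - P = 4P - 106, so P = 27.4 and Q = 3.6.
ΔP = 27.4 − 34 = -6.6.

-6.6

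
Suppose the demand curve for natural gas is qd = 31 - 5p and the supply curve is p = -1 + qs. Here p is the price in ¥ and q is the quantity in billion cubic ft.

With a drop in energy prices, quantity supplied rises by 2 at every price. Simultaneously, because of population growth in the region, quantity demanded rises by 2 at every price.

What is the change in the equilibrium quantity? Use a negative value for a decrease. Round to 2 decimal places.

Original equilibrium: 31 - 5p = p + 1 gives 30 = 6p, so p = 5 and q = 6.
After the shift, demand is qd = 33 - 5p and supply is qs = p + 3.
New equilibrium: 33 - 5p = p + 3 ⇒ 30 = 6p ⇒ p = 5, q = 8.
Δq = 8 − 6 = +2.00.

+2.00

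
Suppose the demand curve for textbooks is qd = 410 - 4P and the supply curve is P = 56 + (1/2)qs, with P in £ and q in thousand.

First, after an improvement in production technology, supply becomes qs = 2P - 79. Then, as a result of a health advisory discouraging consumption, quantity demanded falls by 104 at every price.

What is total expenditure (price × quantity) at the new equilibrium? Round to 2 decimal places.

Solve the original market: 410 - 4P = 2P - 112, hence P = 87 and q = 62.
The shock moves the curves to qd = 306 - 4P and qs = 2P - 79.
Setting them equal: 306 - 4P = 2P - 79 → 385 = 6P, so P = 385/6 ≈ 64.1667 and q = 148/3 ≈ 49.3333.
New expenditure = 64.1667 × 49.3333 = 3165.56.

3165.56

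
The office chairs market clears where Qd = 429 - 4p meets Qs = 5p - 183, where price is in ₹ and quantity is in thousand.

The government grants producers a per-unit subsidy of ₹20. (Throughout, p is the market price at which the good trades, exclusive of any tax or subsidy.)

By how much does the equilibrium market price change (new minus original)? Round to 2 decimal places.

-11.11

Initially, 429 - 4p = 5p - 183, so 612 = 9p and p = 68, Q = 157.
Since sellers receive the price plus the subsidy, the effective supply curve becomes Qs = 5p - 83.
Equate the new curves: 429 - 4p = 5p - 83, giving 512 = 9p, p = 512/9 ≈ 56.8889, Q = 1813/9 ≈ 201.4444.
Δp = 56.8889 − 68 = -11.11.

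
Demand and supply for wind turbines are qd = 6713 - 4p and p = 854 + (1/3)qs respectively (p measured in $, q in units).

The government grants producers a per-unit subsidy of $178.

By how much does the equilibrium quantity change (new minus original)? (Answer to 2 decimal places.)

Solve the original market: 6713 - 4p = 3p - 2562, hence p = 1325 and q = 1413.
Since sellers receive the price plus the subsidy, the effective supply curve becomes qs = 3p - 2028.
Equate the new curves: 6713 - 4p = 3p - 2028, giving 8741 = 7p, p = 8741/7 ≈ 1248.7143, q = 12027/7 ≈ 1718.1429.
Δq = 1718.1429 − 1413 = +305.14.

+305.14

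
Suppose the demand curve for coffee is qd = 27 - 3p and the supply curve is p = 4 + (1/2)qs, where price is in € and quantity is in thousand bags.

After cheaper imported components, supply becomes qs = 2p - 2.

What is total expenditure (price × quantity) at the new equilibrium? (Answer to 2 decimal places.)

Initially, 27 - 3p = 2p - 8, so 35 = 5p and p = 7, q = 6.
After the shift, demand is qd = 27 - 3p and supply is qs = 2p - 2.
Equate the new curves: 27 - 3p = 2p - 2, giving 29 = 5p, p = 5.8, q = 9.6.
New expenditure = 5.8 × 9.6 = 55.68.

55.68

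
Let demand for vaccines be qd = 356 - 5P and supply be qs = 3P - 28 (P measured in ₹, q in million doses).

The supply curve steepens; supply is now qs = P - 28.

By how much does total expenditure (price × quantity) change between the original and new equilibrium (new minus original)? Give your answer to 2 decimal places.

-3264.00

Before the shock: 356 - 5P = 3P - 28 ⇒ 384 = 8P ⇒ P = 48, q = 116.
The new curves are qd = 356 - 5P (demand) and qs = P - 28 (supply).
Setting them equal: 356 - 5P = P - 28 → 384 = 6P, so P = 64 and q = 36.
Expenditure moves from 48×116 = 5568 to 64×36 = 2304; change = -3264.00.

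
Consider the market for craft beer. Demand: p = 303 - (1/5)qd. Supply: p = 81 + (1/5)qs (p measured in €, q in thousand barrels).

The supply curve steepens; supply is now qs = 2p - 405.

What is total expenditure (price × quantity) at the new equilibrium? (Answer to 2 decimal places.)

Solve the original market: 1515 - 5p = 5p - 405, hence p = 192 and q = 555.
The new curves are qd = 1515 - 5p (demand) and qs = 2p - 405 (supply).
Equate the new curves: 1515 - 5p = 2p - 405, giving 1920 = 7p, p = 1920/7 ≈ 274.2857, q = 1005/7 ≈ 143.5714.
New expenditure = 274.2857 × 143.5714 = 39379.59.

39379.59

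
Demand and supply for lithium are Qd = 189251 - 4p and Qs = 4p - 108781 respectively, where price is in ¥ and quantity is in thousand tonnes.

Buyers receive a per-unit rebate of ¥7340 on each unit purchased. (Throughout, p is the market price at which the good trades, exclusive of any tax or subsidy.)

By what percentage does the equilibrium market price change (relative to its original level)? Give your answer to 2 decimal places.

+9.85

Before the shock: 189251 - 4p = 4p - 108781 ⇒ 298032 = 8p ⇒ p = 37254, Q = 40235.
Since buyers' out-of-pocket price is the market price minus the rebate, the effective demand curve becomes Qd = 218611 - 4p.
New equilibrium: 218611 - 4p = 4p - 108781 ⇒ 327392 = 8p ⇒ p = 40924, Q = 54915.
%Δp = (40924 − 37254) / 37254 × 100 = +9.85%.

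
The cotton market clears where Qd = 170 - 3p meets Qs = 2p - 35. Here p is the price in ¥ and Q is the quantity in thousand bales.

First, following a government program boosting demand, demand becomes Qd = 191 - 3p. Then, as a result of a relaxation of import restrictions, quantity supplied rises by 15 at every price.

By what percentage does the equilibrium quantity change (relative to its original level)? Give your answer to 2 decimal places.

Original equilibrium: 170 - 3p = 2p - 35 gives 205 = 5p, so p = 41 and Q = 47.
The new curves are Qd = 191 - 3p (demand) and Qs = 2p - 20 (supply).
Clearing the new market: 191 - 3p = 2p - 20, so p = 42.2 and Q = 64.4.
%ΔQ = (64.4 − 47) / 47 × 100 = +37.02%.

+37.02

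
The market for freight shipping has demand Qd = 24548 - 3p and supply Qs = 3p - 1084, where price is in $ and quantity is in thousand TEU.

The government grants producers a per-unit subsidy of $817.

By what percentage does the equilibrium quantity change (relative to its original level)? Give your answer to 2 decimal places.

Before the shock: 24548 - 3p = 3p - 1084 ⇒ 25632 = 6p ⇒ p = 4272, Q = 11732.
Since sellers receive the price plus the subsidy, the effective supply curve becomes Qs = 3p + 1367.
Setting them equal: 24548 - 3p = 3p + 1367 → 23181 = 6p, so p = 3863.5 and Q = 12957.5.
%ΔQ = (12957.5 − 11732) / 11732 × 100 = +10.45%.

+10.45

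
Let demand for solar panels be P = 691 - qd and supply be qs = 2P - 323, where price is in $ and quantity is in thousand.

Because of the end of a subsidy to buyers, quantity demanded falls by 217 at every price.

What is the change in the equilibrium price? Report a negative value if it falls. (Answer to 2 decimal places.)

-72.33

Original equilibrium: 691 - P = 2P - 323 gives 1014 = 3P, so P = 338 and q = 353.
After the shift, demand is qd = 474 - P and supply is qs = 2P - 323.
New equilibrium: 474 - P = 2P - 323 ⇒ 797 = 3P ⇒ P = 797/3 ≈ 265.6667, q = 625/3 ≈ 208.3333.
ΔP = 265.6667 − 338 = -72.33.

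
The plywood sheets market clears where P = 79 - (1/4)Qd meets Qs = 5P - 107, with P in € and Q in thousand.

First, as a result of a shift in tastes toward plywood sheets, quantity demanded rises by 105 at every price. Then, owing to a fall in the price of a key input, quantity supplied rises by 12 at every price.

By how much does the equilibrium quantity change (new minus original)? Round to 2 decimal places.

Before the shock: 316 - 4P = 5P - 107 ⇒ 423 = 9P ⇒ P = 47, Q = 128.
The new curves are Qd = 421 - 4P (demand) and Qs = 5P - 95 (supply).
Equate the new curves: 421 - 4P = 5P - 95, giving 516 = 9P, P = 172/3 ≈ 57.3333, Q = 575/3 ≈ 191.6667.
ΔQ = 191.6667 − 128 = +63.67.

+63.67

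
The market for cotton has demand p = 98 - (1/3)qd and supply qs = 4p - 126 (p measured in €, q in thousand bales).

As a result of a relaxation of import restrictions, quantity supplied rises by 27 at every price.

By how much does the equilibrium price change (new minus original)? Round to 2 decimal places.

Initially, 294 - 3p = 4p - 126, so 420 = 7p and p = 60, q = 114.
The shock moves the curves to qd = 294 - 3p and qs = 4p - 99.
Clearing the new market: 294 - 3p = 4p - 99, so p = 393/7 ≈ 56.1429 and q = 879/7 ≈ 125.5714.
Δp = 56.1429 − 60 = -3.86.

-3.86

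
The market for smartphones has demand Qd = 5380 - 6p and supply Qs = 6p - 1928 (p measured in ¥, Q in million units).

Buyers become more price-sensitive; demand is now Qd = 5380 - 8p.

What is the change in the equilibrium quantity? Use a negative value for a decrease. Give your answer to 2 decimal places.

-522.00

Solve the original market: 5380 - 6p = 6p - 1928, hence p = 609 and Q = 1726.
The shock moves the curves to Qd = 5380 - 8p and Qs = 6p - 1928.
Setting them equal: 5380 - 8p = 6p - 1928 → 7308 = 14p, so p = 522 and Q = 1204.
ΔQ = 1204 − 1726 = -522.00.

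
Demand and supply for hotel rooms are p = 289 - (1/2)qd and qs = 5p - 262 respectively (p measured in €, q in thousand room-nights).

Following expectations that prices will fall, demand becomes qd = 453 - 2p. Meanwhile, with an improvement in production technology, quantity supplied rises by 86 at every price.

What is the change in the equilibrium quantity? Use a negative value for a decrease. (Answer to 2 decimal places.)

Initially, 578 - 2p = 5p - 262, so 840 = 7p and p = 120, q = 338.
After the shift, demand is qd = 453 - 2p and supply is qs = 5p - 176.
Equate the new curves: 453 - 2p = 5p - 176, giving 629 = 7p, p = 629/7 ≈ 89.8571, q = 1913/7 ≈ 273.2857.
Δq = 273.2857 − 338 = -64.71.

-64.71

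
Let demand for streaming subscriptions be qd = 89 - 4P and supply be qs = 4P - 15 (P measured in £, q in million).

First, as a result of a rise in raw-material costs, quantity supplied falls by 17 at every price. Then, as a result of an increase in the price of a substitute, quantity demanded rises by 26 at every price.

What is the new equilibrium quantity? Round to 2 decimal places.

41.50

Initially, 89 - 4P = 4P - 15, so 104 = 8P and P = 13, q = 37.
The new curves are qd = 115 - 4P (demand) and qs = 4P - 32 (supply).
New equilibrium: 115 - 4P = 4P - 32 ⇒ 147 = 8P ⇒ P = 18.375, q = 41.5.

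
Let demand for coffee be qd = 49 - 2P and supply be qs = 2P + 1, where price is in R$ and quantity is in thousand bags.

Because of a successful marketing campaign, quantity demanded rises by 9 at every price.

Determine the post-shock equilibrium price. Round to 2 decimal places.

14.25

Initially, 49 - 2P = 2P + 1, so 48 = 4P and P = 12, q = 25.
The new curves are qd = 58 - 2P (demand) and qs = 2P + 1 (supply).
Equate the new curves: 58 - 2P = 2P + 1, giving 57 = 4P, P = 14.25, q = 29.5.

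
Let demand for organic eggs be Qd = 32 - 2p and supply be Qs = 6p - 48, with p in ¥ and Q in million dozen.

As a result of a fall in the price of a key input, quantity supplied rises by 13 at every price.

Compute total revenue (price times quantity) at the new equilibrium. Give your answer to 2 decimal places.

127.72

Before the shock: 32 - 2p = 6p - 48 ⇒ 80 = 8p ⇒ p = 10, Q = 12.
After the shift, demand is Qd = 32 - 2p and supply is Qs = 6p - 35.
Equate the new curves: 32 - 2p = 6p - 35, giving 67 = 8p, p = 8.375, Q = 15.25.
New expenditure = 8.375 × 15.25 = 127.72.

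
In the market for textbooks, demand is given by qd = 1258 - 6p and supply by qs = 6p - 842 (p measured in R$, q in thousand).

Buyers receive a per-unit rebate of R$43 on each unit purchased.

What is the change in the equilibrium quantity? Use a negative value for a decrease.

Solve the original market: 1258 - 6p = 6p - 842, hence p = 175 and q = 208.
Since buyers' out-of-pocket price is the market price minus the rebate, the effective demand curve becomes qd = 1516 - 6p.
Equate the new curves: 1516 - 6p = 6p - 842, giving 2358 = 12p, p = 196.5, q = 337.
Δq = 337 − 208 = +129.

+129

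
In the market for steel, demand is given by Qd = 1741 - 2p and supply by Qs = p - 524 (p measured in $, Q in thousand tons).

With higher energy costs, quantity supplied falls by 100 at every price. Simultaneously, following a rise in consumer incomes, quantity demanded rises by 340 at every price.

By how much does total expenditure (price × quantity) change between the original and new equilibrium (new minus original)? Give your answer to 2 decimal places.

Solve the original market: 1741 - 2p = p - 524, hence p = 755 and Q = 231.
With the change applied: demand Qd = 2081 - 2p, supply Qs = p - 624.
Clearing the new market: 2081 - 2p = p - 624, so p = 2705/3 ≈ 901.6667 and Q = 833/3 ≈ 277.6667.
Expenditure moves from 755×231 = 174405 to 901.6667×277.6667 = 250362.7778; change = +75957.78.

+75957.78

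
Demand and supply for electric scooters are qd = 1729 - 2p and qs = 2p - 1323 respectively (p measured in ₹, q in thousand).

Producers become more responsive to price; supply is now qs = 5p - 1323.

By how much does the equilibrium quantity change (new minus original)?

Initially, 1729 - 2p = 2p - 1323, so 3052 = 4p and p = 763, q = 203.
With the change applied: demand qd = 1729 - 2p, supply qs = 5p - 1323.
New equilibrium: 1729 - 2p = 5p - 1323 ⇒ 3052 = 7p ⇒ p = 436, q = 857.
Δq = 857 − 203 = +654.

+654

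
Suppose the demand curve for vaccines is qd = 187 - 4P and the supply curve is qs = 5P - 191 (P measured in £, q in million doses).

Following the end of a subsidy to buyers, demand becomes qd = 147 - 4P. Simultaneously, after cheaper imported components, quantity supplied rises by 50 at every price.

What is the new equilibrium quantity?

19

Initially, 187 - 4P = 5P - 191, so 378 = 9P and P = 42, q = 19.
After the shift, demand is qd = 147 - 4P and supply is qs = 5P - 141.
Clearing the new market: 147 - 4P = 5P - 141, so P = 32 and q = 19.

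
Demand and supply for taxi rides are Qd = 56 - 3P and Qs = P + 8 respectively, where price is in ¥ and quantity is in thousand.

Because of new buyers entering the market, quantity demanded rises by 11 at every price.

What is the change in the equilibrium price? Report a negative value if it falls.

Before the shock: 56 - 3P = P + 8 ⇒ 48 = 4P ⇒ P = 12, Q = 20.
After the shift, demand is Qd = 67 - 3P and supply is Qs = P + 8.
Setting them equal: 67 - 3P = P + 8 → 59 = 4P, so P = 14.75 and Q = 22.75.
ΔP = 14.75 − 12 = +2.75.

+2.75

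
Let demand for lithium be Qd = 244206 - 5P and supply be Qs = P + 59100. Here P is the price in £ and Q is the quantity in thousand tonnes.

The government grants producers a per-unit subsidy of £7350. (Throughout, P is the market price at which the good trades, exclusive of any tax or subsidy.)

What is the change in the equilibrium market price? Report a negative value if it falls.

-1225

Before the shock: 244206 - 5P = P + 59100 ⇒ 185106 = 6P ⇒ P = 30851, Q = 89951.
Since sellers receive the price plus the subsidy, the effective supply curve becomes Qs = P + 66450.
New equilibrium: 244206 - 5P = P + 66450 ⇒ 177756 = 6P ⇒ P = 29626, Q = 96076.
ΔP = 29626 − 30851 = -1225.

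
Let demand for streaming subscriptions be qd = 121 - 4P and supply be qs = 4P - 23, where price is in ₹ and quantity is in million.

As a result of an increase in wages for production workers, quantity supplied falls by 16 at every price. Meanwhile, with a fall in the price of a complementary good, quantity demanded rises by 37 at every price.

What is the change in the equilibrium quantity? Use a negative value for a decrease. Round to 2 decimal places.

Initially, 121 - 4P = 4P - 23, so 144 = 8P and P = 18, q = 49.
The shock moves the curves to qd = 158 - 4P and qs = 4P - 39.
New equilibrium: 158 - 4P = 4P - 39 ⇒ 197 = 8P ⇒ P = 24.625, q = 59.5.
Δq = 59.5 − 49 = +10.50.

+10.50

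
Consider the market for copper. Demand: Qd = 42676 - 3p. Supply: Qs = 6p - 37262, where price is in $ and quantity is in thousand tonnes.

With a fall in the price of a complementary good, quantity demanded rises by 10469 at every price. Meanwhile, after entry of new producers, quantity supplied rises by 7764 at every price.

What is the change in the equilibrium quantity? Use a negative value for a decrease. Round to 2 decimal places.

Solve the original market: 42676 - 3p = 6p - 37262, hence p = 8882 and Q = 16030.
With the change applied: demand Qd = 53145 - 3p, supply Qs = 6p - 29498.
Equate the new curves: 53145 - 3p = 6p - 29498, giving 82643 = 9p, p = 82643/9 ≈ 9182.5556, Q = 76792/3 ≈ 25597.3333.
ΔQ = 25597.3333 − 16030 = +9567.33.

+9567.33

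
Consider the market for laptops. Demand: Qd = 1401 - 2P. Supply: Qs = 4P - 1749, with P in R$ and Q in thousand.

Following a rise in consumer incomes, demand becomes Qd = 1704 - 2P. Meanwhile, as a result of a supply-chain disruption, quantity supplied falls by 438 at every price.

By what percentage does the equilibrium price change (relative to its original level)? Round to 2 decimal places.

+23.52

Initially, 1401 - 2P = 4P - 1749, so 3150 = 6P and P = 525, Q = 351.
With the change applied: demand Qd = 1704 - 2P, supply Qs = 4P - 2187.
Clearing the new market: 1704 - 2P = 4P - 2187, so P = 648.5 and Q = 407.
%ΔP = (648.5 − 525) / 525 × 100 = +23.52%.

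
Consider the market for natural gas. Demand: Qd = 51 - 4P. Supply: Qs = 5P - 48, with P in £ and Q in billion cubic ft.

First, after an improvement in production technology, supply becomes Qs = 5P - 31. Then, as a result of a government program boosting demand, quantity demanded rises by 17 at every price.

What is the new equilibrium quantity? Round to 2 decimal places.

24.00

Original equilibrium: 51 - 4P = 5P - 48 gives 99 = 9P, so P = 11 and Q = 7.
The new curves are Qd = 68 - 4P (demand) and Qs = 5P - 31 (supply).
Clearing the new market: 68 - 4P = 5P - 31, so P = 11 and Q = 24.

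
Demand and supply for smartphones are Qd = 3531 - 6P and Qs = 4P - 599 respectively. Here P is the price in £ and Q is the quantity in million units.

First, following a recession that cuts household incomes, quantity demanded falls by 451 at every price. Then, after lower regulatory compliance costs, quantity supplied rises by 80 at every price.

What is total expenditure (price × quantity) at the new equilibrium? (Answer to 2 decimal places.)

Solve the original market: 3531 - 6P = 4P - 599, hence P = 413 and Q = 1053.
The shock moves the curves to Qd = 3080 - 6P and Qs = 4P - 519.
New equilibrium: 3080 - 6P = 4P - 519 ⇒ 3599 = 10P ⇒ P = 359.9, Q = 920.6.
New expenditure = 359.9 × 920.6 = 331323.94.

331323.94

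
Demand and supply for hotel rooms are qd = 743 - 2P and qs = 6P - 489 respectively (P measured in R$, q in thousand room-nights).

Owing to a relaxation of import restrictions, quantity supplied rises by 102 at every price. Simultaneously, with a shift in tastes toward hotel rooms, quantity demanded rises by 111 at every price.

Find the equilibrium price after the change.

155.125

Before the shock: 743 - 2P = 6P - 489 ⇒ 1232 = 8P ⇒ P = 154, q = 435.
The new curves are qd = 854 - 2P (demand) and qs = 6P - 387 (supply).
Clearing the new market: 854 - 2P = 6P - 387, so P = 155.125 and q = 543.75.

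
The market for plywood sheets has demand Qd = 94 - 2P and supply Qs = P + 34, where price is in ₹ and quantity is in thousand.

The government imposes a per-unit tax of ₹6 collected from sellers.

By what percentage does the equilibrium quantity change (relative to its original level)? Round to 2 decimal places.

-7.41

Solve the original market: 94 - 2P = P + 34, hence P = 20 and Q = 54.
Since sellers keep the price net of the tax, the effective supply curve becomes Qs = P + 28.
New equilibrium: 94 - 2P = P + 28 ⇒ 66 = 3P ⇒ P = 22, Q = 50.
%ΔQ = (50 − 54) / 54 × 100 = -7.41%.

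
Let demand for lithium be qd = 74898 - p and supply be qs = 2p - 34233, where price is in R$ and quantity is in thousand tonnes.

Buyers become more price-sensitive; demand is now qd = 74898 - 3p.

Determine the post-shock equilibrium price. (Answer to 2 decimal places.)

Before the shock: 74898 - p = 2p - 34233 ⇒ 109131 = 3p ⇒ p = 36377, q = 38521.
After the shift, demand is qd = 74898 - 3p and supply is qs = 2p - 34233.
Clearing the new market: 74898 - 3p = 2p - 34233, so p = 21826.2 and q = 9419.4.

21826.20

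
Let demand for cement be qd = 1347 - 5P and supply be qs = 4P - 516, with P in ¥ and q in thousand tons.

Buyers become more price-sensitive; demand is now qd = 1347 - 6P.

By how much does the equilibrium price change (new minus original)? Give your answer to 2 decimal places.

-20.70

Before the shock: 1347 - 5P = 4P - 516 ⇒ 1863 = 9P ⇒ P = 207, q = 312.
With the change applied: demand qd = 1347 - 6P, supply qs = 4P - 516.
New equilibrium: 1347 - 6P = 4P - 516 ⇒ 1863 = 10P ⇒ P = 186.3, q = 229.2.
ΔP = 186.3 − 207 = -20.70.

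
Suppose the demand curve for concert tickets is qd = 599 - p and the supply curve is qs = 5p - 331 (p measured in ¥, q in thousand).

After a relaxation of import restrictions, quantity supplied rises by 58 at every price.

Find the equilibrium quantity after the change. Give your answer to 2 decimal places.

Original equilibrium: 599 - p = 5p - 331 gives 930 = 6p, so p = 155 and q = 444.
After the shift, demand is qd = 599 - p and supply is qs = 5p - 273.
Setting them equal: 599 - p = 5p - 273 → 872 = 6p, so p = 436/3 ≈ 145.3333 and q = 1361/3 ≈ 453.6667.

453.67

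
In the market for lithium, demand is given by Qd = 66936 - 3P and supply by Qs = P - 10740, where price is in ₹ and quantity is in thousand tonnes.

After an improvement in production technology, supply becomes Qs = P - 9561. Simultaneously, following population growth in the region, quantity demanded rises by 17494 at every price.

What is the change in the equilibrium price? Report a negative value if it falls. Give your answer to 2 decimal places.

Before the shock: 66936 - 3P = P - 10740 ⇒ 77676 = 4P ⇒ P = 19419, Q = 8679.
The shock moves the curves to Qd = 84430 - 3P and Qs = P - 9561.
New equilibrium: 84430 - 3P = P - 9561 ⇒ 93991 = 4P ⇒ P = 23497.75, Q = 13936.75.
ΔP = 23497.75 − 19419 = +4078.75.

+4078.75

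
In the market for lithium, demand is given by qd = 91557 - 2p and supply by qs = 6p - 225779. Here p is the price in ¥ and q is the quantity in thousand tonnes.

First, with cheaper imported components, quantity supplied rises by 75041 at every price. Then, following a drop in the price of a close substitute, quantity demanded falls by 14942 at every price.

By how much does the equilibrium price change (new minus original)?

-11247.875

Before the shock: 91557 - 2p = 6p - 225779 ⇒ 317336 = 8p ⇒ p = 39667, q = 12223.
With the change applied: demand qd = 76615 - 2p, supply qs = 6p - 150738.
Clearing the new market: 76615 - 2p = 6p - 150738, so p = 28419.125 and q = 19776.75.
Δp = 28419.125 − 39667 = -11247.875.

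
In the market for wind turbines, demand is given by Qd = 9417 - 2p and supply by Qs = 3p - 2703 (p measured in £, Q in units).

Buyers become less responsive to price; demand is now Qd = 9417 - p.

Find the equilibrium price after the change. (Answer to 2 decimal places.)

3030.00

Before the shock: 9417 - 2p = 3p - 2703 ⇒ 12120 = 5p ⇒ p = 2424, Q = 4569.
After the shift, demand is Qd = 9417 - p and supply is Qs = 3p - 2703.
New equilibrium: 9417 - p = 3p - 2703 ⇒ 12120 = 4p ⇒ p = 3030, Q = 6387.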